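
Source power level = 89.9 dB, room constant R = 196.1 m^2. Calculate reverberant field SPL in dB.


Given values:
  Lw = 89.9 dB, R = 196.1 m^2
Formula: SPL = Lw + 10 * log10(4 / R)
Compute 4 / R = 4 / 196.1 = 0.020398
Compute 10 * log10(0.020398) = -16.9041
SPL = 89.9 + (-16.9041) = 73.0

73.0 dB


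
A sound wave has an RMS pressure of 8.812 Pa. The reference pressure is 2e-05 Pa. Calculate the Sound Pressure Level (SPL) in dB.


Given values:
  p = 8.812 Pa
  p_ref = 2e-05 Pa
Formula: SPL = 20 * log10(p / p_ref)
Compute ratio: p / p_ref = 8.812 / 2e-05 = 440600
Compute log10: log10(440600) = 5.644044
Multiply: SPL = 20 * 5.644044 = 112.88

112.88 dB


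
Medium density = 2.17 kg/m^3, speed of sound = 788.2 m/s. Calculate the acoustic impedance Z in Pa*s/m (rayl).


Given values:
  rho = 2.17 kg/m^3
  c = 788.2 m/s
Formula: Z = rho * c
Z = 2.17 * 788.2
Z = 1710.39

1710.39 rayl


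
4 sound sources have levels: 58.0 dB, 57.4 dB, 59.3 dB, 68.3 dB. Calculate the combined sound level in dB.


Formula: L_total = 10 * log10( sum(10^(Li/10)) )
  Source 1: 10^(58.0/10) = 630957.3445
  Source 2: 10^(57.4/10) = 549540.8739
  Source 3: 10^(59.3/10) = 851138.0382
  Source 4: 10^(68.3/10) = 6760829.7539
Sum of linear values = 8792466.0105
L_total = 10 * log10(8792466.0105) = 69.44

69.44 dB


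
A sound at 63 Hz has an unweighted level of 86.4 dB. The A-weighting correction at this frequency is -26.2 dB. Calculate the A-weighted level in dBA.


Given values:
  SPL = 86.4 dB
  A-weighting at 63 Hz = -26.2 dB
Formula: L_A = SPL + A_weight
L_A = 86.4 + (-26.2)
L_A = 60.2

60.2 dBA


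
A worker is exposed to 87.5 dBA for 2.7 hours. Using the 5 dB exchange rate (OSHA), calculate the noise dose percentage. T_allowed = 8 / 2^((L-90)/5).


Given values:
  L = 87.5 dBA, T = 2.7 hours
Formula: T_allowed = 8 / 2^((L - 90) / 5)
Compute exponent: (87.5 - 90) / 5 = -0.5
Compute 2^(-0.5) = 0.707107
T_allowed = 8 / 0.707107 = 11.313705 hours
Dose = (T / T_allowed) * 100
Dose = (2.7 / 11.313705) * 100 = 23.86

23.86 %


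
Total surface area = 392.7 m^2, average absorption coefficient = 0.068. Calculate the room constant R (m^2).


Given values:
  S = 392.7 m^2, alpha = 0.068
Formula: R = S * alpha / (1 - alpha)
Numerator: 392.7 * 0.068 = 26.7036
Denominator: 1 - 0.068 = 0.932
R = 26.7036 / 0.932 = 28.65

28.65 m^2


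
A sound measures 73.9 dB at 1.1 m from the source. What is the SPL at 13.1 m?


Given values:
  SPL1 = 73.9 dB, r1 = 1.1 m, r2 = 13.1 m
Formula: SPL2 = SPL1 - 20 * log10(r2 / r1)
Compute ratio: r2 / r1 = 13.1 / 1.1 = 11.9091
Compute log10: log10(11.9091) = 1.075879
Compute drop: 20 * 1.075879 = 21.5176
SPL2 = 73.9 - 21.5176 = 52.38

52.38 dB


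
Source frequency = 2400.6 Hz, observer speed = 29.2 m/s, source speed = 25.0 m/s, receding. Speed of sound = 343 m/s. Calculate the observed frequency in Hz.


Given values:
  f_s = 2400.6 Hz, v_o = 29.2 m/s, v_s = 25.0 m/s
  Direction: receding
Formula: f_o = f_s * (c - v_o) / (c + v_s)
Numerator: c - v_o = 343 - 29.2 = 313.8
Denominator: c + v_s = 343 + 25.0 = 368.0
f_o = 2400.6 * 313.8 / 368.0 = 2047.03

2047.03 Hz


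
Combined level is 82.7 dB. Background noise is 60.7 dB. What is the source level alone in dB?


Given values:
  L_total = 82.7 dB, L_bg = 60.7 dB
Formula: L_source = 10 * log10(10^(L_total/10) - 10^(L_bg/10))
Convert to linear:
  10^(82.7/10) = 186208713.6663
  10^(60.7/10) = 1174897.5549
Difference: 186208713.6663 - 1174897.5549 = 185033816.1114
L_source = 10 * log10(185033816.1114) = 82.67

82.67 dB


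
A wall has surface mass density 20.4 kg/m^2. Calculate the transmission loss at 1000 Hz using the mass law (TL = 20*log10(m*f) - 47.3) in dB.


Given values:
  m = 20.4 kg/m^2, f = 1000 Hz
Formula: TL = 20 * log10(m * f) - 47.3
Compute m * f = 20.4 * 1000 = 20400.0
Compute log10(20400.0) = 4.30963
Compute 20 * 4.30963 = 86.1926
TL = 86.1926 - 47.3 = 38.89

38.89 dB


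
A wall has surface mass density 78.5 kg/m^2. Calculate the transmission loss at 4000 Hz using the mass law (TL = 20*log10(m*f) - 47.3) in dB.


Given values:
  m = 78.5 kg/m^2, f = 4000 Hz
Formula: TL = 20 * log10(m * f) - 47.3
Compute m * f = 78.5 * 4000 = 314000.0
Compute log10(314000.0) = 5.49693
Compute 20 * 5.49693 = 109.9386
TL = 109.9386 - 47.3 = 62.64

62.64 dB


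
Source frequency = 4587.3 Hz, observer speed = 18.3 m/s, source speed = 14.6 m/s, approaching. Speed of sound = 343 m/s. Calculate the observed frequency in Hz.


Given values:
  f_s = 4587.3 Hz, v_o = 18.3 m/s, v_s = 14.6 m/s
  Direction: approaching
Formula: f_o = f_s * (c + v_o) / (c - v_s)
Numerator: c + v_o = 343 + 18.3 = 361.3
Denominator: c - v_s = 343 - 14.6 = 328.4
f_o = 4587.3 * 361.3 / 328.4 = 5046.87

5046.87 Hz


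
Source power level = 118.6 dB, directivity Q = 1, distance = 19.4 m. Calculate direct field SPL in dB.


Given values:
  Lw = 118.6 dB, Q = 1, r = 19.4 m
Formula: SPL = Lw + 10 * log10(Q / (4 * pi * r^2))
Compute 4 * pi * r^2 = 4 * pi * 19.4^2 = 4729.4792
Compute Q / denom = 1 / 4729.4792 = 0.00021144
Compute 10 * log10(0.00021144) = -36.7481
SPL = 118.6 + (-36.7481) = 81.85

81.85 dB


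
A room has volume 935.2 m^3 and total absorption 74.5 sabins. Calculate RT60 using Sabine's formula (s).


Given values:
  V = 935.2 m^3
  A = 74.5 sabins
Formula: RT60 = 0.161 * V / A
Numerator: 0.161 * 935.2 = 150.5672
RT60 = 150.5672 / 74.5 = 2.021

2.021 s


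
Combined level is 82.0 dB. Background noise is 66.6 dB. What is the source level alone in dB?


Given values:
  L_total = 82.0 dB, L_bg = 66.6 dB
Formula: L_source = 10 * log10(10^(L_total/10) - 10^(L_bg/10))
Convert to linear:
  10^(82.0/10) = 158489319.2461
  10^(66.6/10) = 4570881.8961
Difference: 158489319.2461 - 4570881.8961 = 153918437.35
L_source = 10 * log10(153918437.35) = 81.87

81.87 dB


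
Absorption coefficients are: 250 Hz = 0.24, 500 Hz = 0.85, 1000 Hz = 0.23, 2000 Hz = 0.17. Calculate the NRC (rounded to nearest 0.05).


Given values:
  a_250 = 0.24, a_500 = 0.85
  a_1000 = 0.23, a_2000 = 0.17
Formula: NRC = (a250 + a500 + a1000 + a2000) / 4
Sum = 0.24 + 0.85 + 0.23 + 0.17 = 1.49
NRC = 1.49 / 4 = 0.3725
Rounded to nearest 0.05: 0.35

0.35


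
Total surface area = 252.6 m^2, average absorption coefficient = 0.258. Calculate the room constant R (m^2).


Given values:
  S = 252.6 m^2, alpha = 0.258
Formula: R = S * alpha / (1 - alpha)
Numerator: 252.6 * 0.258 = 65.1708
Denominator: 1 - 0.258 = 0.742
R = 65.1708 / 0.742 = 87.83

87.83 m^2


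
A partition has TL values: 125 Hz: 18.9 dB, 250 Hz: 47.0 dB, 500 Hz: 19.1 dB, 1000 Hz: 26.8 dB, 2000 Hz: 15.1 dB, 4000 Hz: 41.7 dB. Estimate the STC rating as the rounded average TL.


Given TL values at each frequency:
  125 Hz: 18.9 dB
  250 Hz: 47.0 dB
  500 Hz: 19.1 dB
  1000 Hz: 26.8 dB
  2000 Hz: 15.1 dB
  4000 Hz: 41.7 dB
Formula: STC ~ round(average of TL values)
Sum = 18.9 + 47.0 + 19.1 + 26.8 + 15.1 + 41.7 = 168.6
Average = 168.6 / 6 = 28.1
Rounded: 28

28


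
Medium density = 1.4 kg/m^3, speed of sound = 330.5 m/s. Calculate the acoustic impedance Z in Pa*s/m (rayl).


Given values:
  rho = 1.4 kg/m^3
  c = 330.5 m/s
Formula: Z = rho * c
Z = 1.4 * 330.5
Z = 462.7

462.7 rayl


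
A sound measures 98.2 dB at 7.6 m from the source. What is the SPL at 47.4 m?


Given values:
  SPL1 = 98.2 dB, r1 = 7.6 m, r2 = 47.4 m
Formula: SPL2 = SPL1 - 20 * log10(r2 / r1)
Compute ratio: r2 / r1 = 47.4 / 7.6 = 6.2368
Compute log10: log10(6.2368) = 0.794962
Compute drop: 20 * 0.794962 = 15.8992
SPL2 = 98.2 - 15.8992 = 82.3

82.3 dB


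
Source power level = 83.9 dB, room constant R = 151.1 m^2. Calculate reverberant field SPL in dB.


Given values:
  Lw = 83.9 dB, R = 151.1 m^2
Formula: SPL = Lw + 10 * log10(4 / R)
Compute 4 / R = 4 / 151.1 = 0.026473
Compute 10 * log10(0.026473) = -15.772
SPL = 83.9 + (-15.772) = 68.13

68.13 dB


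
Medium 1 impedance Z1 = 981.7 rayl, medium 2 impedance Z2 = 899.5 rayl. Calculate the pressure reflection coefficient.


Given values:
  Z1 = 981.7 rayl, Z2 = 899.5 rayl
Formula: R = (Z2 - Z1) / (Z2 + Z1)
Numerator: Z2 - Z1 = 899.5 - 981.7 = -82.2
Denominator: Z2 + Z1 = 899.5 + 981.7 = 1881.2
R = -82.2 / 1881.2 = -0.0437

-0.0437


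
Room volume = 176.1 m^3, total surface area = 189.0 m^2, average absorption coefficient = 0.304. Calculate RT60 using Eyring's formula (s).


Given values:
  V = 176.1 m^3, S = 189.0 m^2, alpha = 0.304
Formula: RT60 = 0.161 * V / (-S * ln(1 - alpha))
Compute ln(1 - 0.304) = ln(0.696) = -0.362406
Denominator: -189.0 * -0.362406 = 68.4947
Numerator: 0.161 * 176.1 = 28.3521
RT60 = 28.3521 / 68.4947 = 0.414

0.414 s


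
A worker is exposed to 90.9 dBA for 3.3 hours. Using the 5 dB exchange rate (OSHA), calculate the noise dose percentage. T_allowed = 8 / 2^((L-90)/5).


Given values:
  L = 90.9 dBA, T = 3.3 hours
Formula: T_allowed = 8 / 2^((L - 90) / 5)
Compute exponent: (90.9 - 90) / 5 = 0.18
Compute 2^(0.18) = 1.132884
T_allowed = 8 / 1.132884 = 7.061623 hours
Dose = (T / T_allowed) * 100
Dose = (3.3 / 7.061623) * 100 = 46.73

46.73 %


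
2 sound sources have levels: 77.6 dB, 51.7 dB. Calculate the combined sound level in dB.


Formula: L_total = 10 * log10( sum(10^(Li/10)) )
  Source 1: 10^(77.6/10) = 57543993.7337
  Source 2: 10^(51.7/10) = 147910.8388
Sum of linear values = 57691904.5725
L_total = 10 * log10(57691904.5725) = 77.61

77.61 dB


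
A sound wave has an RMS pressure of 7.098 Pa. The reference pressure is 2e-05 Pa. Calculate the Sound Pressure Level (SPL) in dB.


Given values:
  p = 7.098 Pa
  p_ref = 2e-05 Pa
Formula: SPL = 20 * log10(p / p_ref)
Compute ratio: p / p_ref = 7.098 / 2e-05 = 354900
Compute log10: log10(354900) = 5.550106
Multiply: SPL = 20 * 5.550106 = 111.0

111.0 dB


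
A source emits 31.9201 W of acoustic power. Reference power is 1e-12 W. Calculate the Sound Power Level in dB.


Given values:
  W = 31.9201 W
  W_ref = 1e-12 W
Formula: SWL = 10 * log10(W / W_ref)
Compute ratio: W / W_ref = 31920100000000
Compute log10: log10(31920100000000) = 13.504064
Multiply: SWL = 10 * 13.504064 = 135.04

135.04 dB


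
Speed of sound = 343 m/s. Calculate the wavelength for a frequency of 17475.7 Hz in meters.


Given values:
  c = 343 m/s, f = 17475.7 Hz
Formula: lambda = c / f
lambda = 343 / 17475.7
lambda = 0.0196

0.0196 m


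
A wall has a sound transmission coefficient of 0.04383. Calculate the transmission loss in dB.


Given values:
  tau = 0.04383
Formula: TL = 10 * log10(1 / tau)
Compute 1 / tau = 1 / 0.04383 = 22.8154
Compute log10(22.8154) = 1.358228
TL = 10 * 1.358228 = 13.58

13.58 dB


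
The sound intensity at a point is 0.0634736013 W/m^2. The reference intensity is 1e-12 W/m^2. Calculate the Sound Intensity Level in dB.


Given values:
  I = 0.0634736013 W/m^2
  I_ref = 1e-12 W/m^2
Formula: SIL = 10 * log10(I / I_ref)
Compute ratio: I / I_ref = 63473601300
Compute log10: log10(63473601300) = 10.802593
Multiply: SIL = 10 * 10.802593 = 108.03

108.03 dB


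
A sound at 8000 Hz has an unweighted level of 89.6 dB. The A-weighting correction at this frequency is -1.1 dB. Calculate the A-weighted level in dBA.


Given values:
  SPL = 89.6 dB
  A-weighting at 8000 Hz = -1.1 dB
Formula: L_A = SPL + A_weight
L_A = 89.6 + (-1.1)
L_A = 88.5

88.5 dBA


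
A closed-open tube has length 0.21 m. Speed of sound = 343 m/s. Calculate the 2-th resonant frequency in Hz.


Given values:
  Tube type: closed-open, L = 0.21 m, c = 343 m/s, n = 2
Formula: f_n = (2n - 1) * c / (4 * L)
Compute 2n - 1 = 2*2 - 1 = 3
Compute 4 * L = 4 * 0.21 = 0.84
f = 3 * 343 / 0.84
f = 1225.0

1225.0 Hz


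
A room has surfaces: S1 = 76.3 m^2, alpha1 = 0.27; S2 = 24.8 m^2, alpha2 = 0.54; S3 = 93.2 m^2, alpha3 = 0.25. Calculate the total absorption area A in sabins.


Given surfaces:
  Surface 1: 76.3 * 0.27 = 20.601
  Surface 2: 24.8 * 0.54 = 13.392
  Surface 3: 93.2 * 0.25 = 23.3
Formula: A = sum(Si * alpha_i)
A = 20.601 + 13.392 + 23.3
A = 57.29

57.29 sabins


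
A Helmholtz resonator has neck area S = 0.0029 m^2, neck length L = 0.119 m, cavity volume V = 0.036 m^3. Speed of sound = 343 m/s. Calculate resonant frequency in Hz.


Given values:
  S = 0.0029 m^2, L = 0.119 m, V = 0.036 m^3, c = 343 m/s
Formula: f = (c / (2*pi)) * sqrt(S / (V * L))
Compute V * L = 0.036 * 0.119 = 0.004284
Compute S / (V * L) = 0.0029 / 0.004284 = 0.6769
Compute sqrt(0.6769) = 0.822739
Compute c / (2*pi) = 343 / 6.283185 = 54.590148
f = 54.590148 * 0.822739 = 44.91

44.91 Hz


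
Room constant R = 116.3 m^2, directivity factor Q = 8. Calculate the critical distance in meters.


Given values:
  R = 116.3 m^2, Q = 8
Formula: d_c = 0.141 * sqrt(Q * R)
Compute Q * R = 8 * 116.3 = 930.4
Compute sqrt(930.4) = 30.5025
d_c = 0.141 * 30.5025 = 4.301

4.301 m


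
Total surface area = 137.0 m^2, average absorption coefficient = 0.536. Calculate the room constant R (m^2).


Given values:
  S = 137.0 m^2, alpha = 0.536
Formula: R = S * alpha / (1 - alpha)
Numerator: 137.0 * 0.536 = 73.432
Denominator: 1 - 0.536 = 0.464
R = 73.432 / 0.464 = 158.26

158.26 m^2


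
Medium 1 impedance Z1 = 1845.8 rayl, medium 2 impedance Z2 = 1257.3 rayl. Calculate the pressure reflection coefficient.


Given values:
  Z1 = 1845.8 rayl, Z2 = 1257.3 rayl
Formula: R = (Z2 - Z1) / (Z2 + Z1)
Numerator: Z2 - Z1 = 1257.3 - 1845.8 = -588.5
Denominator: Z2 + Z1 = 1257.3 + 1845.8 = 3103.1
R = -588.5 / 3103.1 = -0.1896

-0.1896


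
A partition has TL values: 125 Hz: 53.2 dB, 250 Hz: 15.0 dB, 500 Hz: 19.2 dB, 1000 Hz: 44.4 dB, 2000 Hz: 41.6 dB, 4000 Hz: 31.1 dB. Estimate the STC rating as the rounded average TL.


Given TL values at each frequency:
  125 Hz: 53.2 dB
  250 Hz: 15.0 dB
  500 Hz: 19.2 dB
  1000 Hz: 44.4 dB
  2000 Hz: 41.6 dB
  4000 Hz: 31.1 dB
Formula: STC ~ round(average of TL values)
Sum = 53.2 + 15.0 + 19.2 + 44.4 + 41.6 + 31.1 = 204.5
Average = 204.5 / 6 = 34.08
Rounded: 34

34


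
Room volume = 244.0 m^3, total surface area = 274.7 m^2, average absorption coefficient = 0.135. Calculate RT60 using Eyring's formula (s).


Given values:
  V = 244.0 m^3, S = 274.7 m^2, alpha = 0.135
Formula: RT60 = 0.161 * V / (-S * ln(1 - alpha))
Compute ln(1 - 0.135) = ln(0.865) = -0.145026
Denominator: -274.7 * -0.145026 = 39.8386
Numerator: 0.161 * 244.0 = 39.284
RT60 = 39.284 / 39.8386 = 0.986

0.986 s


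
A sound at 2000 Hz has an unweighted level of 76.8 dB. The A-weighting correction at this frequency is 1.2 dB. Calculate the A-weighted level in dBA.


Given values:
  SPL = 76.8 dB
  A-weighting at 2000 Hz = 1.2 dB
Formula: L_A = SPL + A_weight
L_A = 76.8 + (1.2)
L_A = 78.0

78.0 dBA


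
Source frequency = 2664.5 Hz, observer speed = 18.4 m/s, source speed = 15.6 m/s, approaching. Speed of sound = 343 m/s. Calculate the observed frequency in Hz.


Given values:
  f_s = 2664.5 Hz, v_o = 18.4 m/s, v_s = 15.6 m/s
  Direction: approaching
Formula: f_o = f_s * (c + v_o) / (c - v_s)
Numerator: c + v_o = 343 + 18.4 = 361.4
Denominator: c - v_s = 343 - 15.6 = 327.4
f_o = 2664.5 * 361.4 / 327.4 = 2941.2

2941.2 Hz


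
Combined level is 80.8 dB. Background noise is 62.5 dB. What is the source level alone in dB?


Given values:
  L_total = 80.8 dB, L_bg = 62.5 dB
Formula: L_source = 10 * log10(10^(L_total/10) - 10^(L_bg/10))
Convert to linear:
  10^(80.8/10) = 120226443.4617
  10^(62.5/10) = 1778279.41
Difference: 120226443.4617 - 1778279.41 = 118448164.0517
L_source = 10 * log10(118448164.0517) = 80.74

80.74 dB


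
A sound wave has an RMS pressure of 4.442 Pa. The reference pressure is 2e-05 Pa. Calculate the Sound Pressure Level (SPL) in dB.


Given values:
  p = 4.442 Pa
  p_ref = 2e-05 Pa
Formula: SPL = 20 * log10(p / p_ref)
Compute ratio: p / p_ref = 4.442 / 2e-05 = 222100
Compute log10: log10(222100) = 5.346549
Multiply: SPL = 20 * 5.346549 = 106.93

106.93 dB


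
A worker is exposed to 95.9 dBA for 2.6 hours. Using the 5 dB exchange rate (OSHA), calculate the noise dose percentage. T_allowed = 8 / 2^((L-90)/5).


Given values:
  L = 95.9 dBA, T = 2.6 hours
Formula: T_allowed = 8 / 2^((L - 90) / 5)
Compute exponent: (95.9 - 90) / 5 = 1.18
Compute 2^(1.18) = 2.265768
T_allowed = 8 / 2.265768 = 3.530812 hours
Dose = (T / T_allowed) * 100
Dose = (2.6 / 3.530812) * 100 = 73.64

73.64 %


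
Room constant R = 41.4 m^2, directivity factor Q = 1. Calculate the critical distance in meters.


Given values:
  R = 41.4 m^2, Q = 1
Formula: d_c = 0.141 * sqrt(Q * R)
Compute Q * R = 1 * 41.4 = 41.4
Compute sqrt(41.4) = 6.4343
d_c = 0.141 * 6.4343 = 0.907

0.907 m


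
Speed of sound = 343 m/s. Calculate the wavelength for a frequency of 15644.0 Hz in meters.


Given values:
  c = 343 m/s, f = 15644.0 Hz
Formula: lambda = c / f
lambda = 343 / 15644.0
lambda = 0.0219

0.0219 m


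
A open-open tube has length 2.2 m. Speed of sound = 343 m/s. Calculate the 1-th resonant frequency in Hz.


Given values:
  Tube type: open-open, L = 2.2 m, c = 343 m/s, n = 1
Formula: f_n = n * c / (2 * L)
Compute 2 * L = 2 * 2.2 = 4.4
f = 1 * 343 / 4.4
f = 77.95

77.95 Hz


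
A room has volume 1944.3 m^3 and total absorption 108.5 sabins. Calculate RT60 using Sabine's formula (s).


Given values:
  V = 1944.3 m^3
  A = 108.5 sabins
Formula: RT60 = 0.161 * V / A
Numerator: 0.161 * 1944.3 = 313.0323
RT60 = 313.0323 / 108.5 = 2.885

2.885 s


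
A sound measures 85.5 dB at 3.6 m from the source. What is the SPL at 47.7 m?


Given values:
  SPL1 = 85.5 dB, r1 = 3.6 m, r2 = 47.7 m
Formula: SPL2 = SPL1 - 20 * log10(r2 / r1)
Compute ratio: r2 / r1 = 47.7 / 3.6 = 13.25
Compute log10: log10(13.25) = 1.122216
Compute drop: 20 * 1.122216 = 22.4443
SPL2 = 85.5 - 22.4443 = 63.06

63.06 dB


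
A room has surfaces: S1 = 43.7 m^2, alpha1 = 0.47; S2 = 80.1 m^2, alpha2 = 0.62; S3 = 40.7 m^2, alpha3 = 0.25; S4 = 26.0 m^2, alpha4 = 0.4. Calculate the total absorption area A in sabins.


Given surfaces:
  Surface 1: 43.7 * 0.47 = 20.539
  Surface 2: 80.1 * 0.62 = 49.662
  Surface 3: 40.7 * 0.25 = 10.175
  Surface 4: 26.0 * 0.4 = 10.4
Formula: A = sum(Si * alpha_i)
A = 20.539 + 49.662 + 10.175 + 10.4
A = 90.78

90.78 sabins


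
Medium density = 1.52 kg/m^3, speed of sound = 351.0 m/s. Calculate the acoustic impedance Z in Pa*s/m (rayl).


Given values:
  rho = 1.52 kg/m^3
  c = 351.0 m/s
Formula: Z = rho * c
Z = 1.52 * 351.0
Z = 533.52

533.52 rayl


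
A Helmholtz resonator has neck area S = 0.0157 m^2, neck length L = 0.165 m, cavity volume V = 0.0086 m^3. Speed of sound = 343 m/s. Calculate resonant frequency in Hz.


Given values:
  S = 0.0157 m^2, L = 0.165 m, V = 0.0086 m^3, c = 343 m/s
Formula: f = (c / (2*pi)) * sqrt(S / (V * L))
Compute V * L = 0.0086 * 0.165 = 0.001419
Compute S / (V * L) = 0.0157 / 0.001419 = 11.0641
Compute sqrt(11.0641) = 3.326274
Compute c / (2*pi) = 343 / 6.283185 = 54.590148
f = 54.590148 * 3.326274 = 181.58

181.58 Hz


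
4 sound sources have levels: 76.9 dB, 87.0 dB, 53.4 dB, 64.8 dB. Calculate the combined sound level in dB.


Formula: L_total = 10 * log10( sum(10^(Li/10)) )
  Source 1: 10^(76.9/10) = 48977881.9368
  Source 2: 10^(87.0/10) = 501187233.6273
  Source 3: 10^(53.4/10) = 218776.1624
  Source 4: 10^(64.8/10) = 3019951.7204
Sum of linear values = 553403843.4469
L_total = 10 * log10(553403843.4469) = 87.43

87.43 dB


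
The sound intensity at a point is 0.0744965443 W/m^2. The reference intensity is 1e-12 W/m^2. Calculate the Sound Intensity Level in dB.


Given values:
  I = 0.0744965443 W/m^2
  I_ref = 1e-12 W/m^2
Formula: SIL = 10 * log10(I / I_ref)
Compute ratio: I / I_ref = 74496544300
Compute log10: log10(74496544300) = 10.872136
Multiply: SIL = 10 * 10.872136 = 108.72

108.72 dB


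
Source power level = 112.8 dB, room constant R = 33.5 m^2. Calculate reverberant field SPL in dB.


Given values:
  Lw = 112.8 dB, R = 33.5 m^2
Formula: SPL = Lw + 10 * log10(4 / R)
Compute 4 / R = 4 / 33.5 = 0.119403
Compute 10 * log10(0.119403) = -9.2298
SPL = 112.8 + (-9.2298) = 103.57

103.57 dB


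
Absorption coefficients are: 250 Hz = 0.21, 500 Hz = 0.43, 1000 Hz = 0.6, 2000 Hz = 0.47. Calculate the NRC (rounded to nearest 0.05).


Given values:
  a_250 = 0.21, a_500 = 0.43
  a_1000 = 0.6, a_2000 = 0.47
Formula: NRC = (a250 + a500 + a1000 + a2000) / 4
Sum = 0.21 + 0.43 + 0.6 + 0.47 = 1.71
NRC = 1.71 / 4 = 0.4275
Rounded to nearest 0.05: 0.45

0.45


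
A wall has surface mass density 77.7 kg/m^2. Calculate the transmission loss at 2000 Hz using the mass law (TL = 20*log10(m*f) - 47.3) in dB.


Given values:
  m = 77.7 kg/m^2, f = 2000 Hz
Formula: TL = 20 * log10(m * f) - 47.3
Compute m * f = 77.7 * 2000 = 155400.0
Compute log10(155400.0) = 5.191451
Compute 20 * 5.191451 = 103.829
TL = 103.829 - 47.3 = 56.53

56.53 dB


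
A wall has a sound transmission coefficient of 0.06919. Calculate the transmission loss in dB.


Given values:
  tau = 0.06919
Formula: TL = 10 * log10(1 / tau)
Compute 1 / tau = 1 / 0.06919 = 14.453
Compute log10(14.453) = 1.159958
TL = 10 * 1.159958 = 11.6

11.6 dB


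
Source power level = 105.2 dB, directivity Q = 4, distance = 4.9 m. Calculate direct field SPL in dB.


Given values:
  Lw = 105.2 dB, Q = 4, r = 4.9 m
Formula: SPL = Lw + 10 * log10(Q / (4 * pi * r^2))
Compute 4 * pi * r^2 = 4 * pi * 4.9^2 = 301.7186
Compute Q / denom = 4 / 301.7186 = 0.01325739
Compute 10 * log10(0.01325739) = -18.7754
SPL = 105.2 + (-18.7754) = 86.42

86.42 dB


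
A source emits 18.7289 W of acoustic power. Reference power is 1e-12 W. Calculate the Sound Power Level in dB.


Given values:
  W = 18.7289 W
  W_ref = 1e-12 W
Formula: SWL = 10 * log10(W / W_ref)
Compute ratio: W / W_ref = 18728900000000
Compute log10: log10(18728900000000) = 13.272512
Multiply: SWL = 10 * 13.272512 = 132.73

132.73 dB


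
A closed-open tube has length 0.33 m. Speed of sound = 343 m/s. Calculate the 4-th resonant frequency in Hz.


Given values:
  Tube type: closed-open, L = 0.33 m, c = 343 m/s, n = 4
Formula: f_n = (2n - 1) * c / (4 * L)
Compute 2n - 1 = 2*4 - 1 = 7
Compute 4 * L = 4 * 0.33 = 1.32
f = 7 * 343 / 1.32
f = 1818.94

1818.94 Hz


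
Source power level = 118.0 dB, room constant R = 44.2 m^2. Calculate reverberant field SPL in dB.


Given values:
  Lw = 118.0 dB, R = 44.2 m^2
Formula: SPL = Lw + 10 * log10(4 / R)
Compute 4 / R = 4 / 44.2 = 0.090498
Compute 10 * log10(0.090498) = -10.4336
SPL = 118.0 + (-10.4336) = 107.57

107.57 dB


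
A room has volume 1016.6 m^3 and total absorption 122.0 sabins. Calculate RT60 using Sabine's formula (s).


Given values:
  V = 1016.6 m^3
  A = 122.0 sabins
Formula: RT60 = 0.161 * V / A
Numerator: 0.161 * 1016.6 = 163.6726
RT60 = 163.6726 / 122.0 = 1.342

1.342 s


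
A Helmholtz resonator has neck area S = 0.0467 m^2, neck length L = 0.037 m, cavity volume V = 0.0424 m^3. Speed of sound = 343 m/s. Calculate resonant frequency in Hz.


Given values:
  S = 0.0467 m^2, L = 0.037 m, V = 0.0424 m^3, c = 343 m/s
Formula: f = (c / (2*pi)) * sqrt(S / (V * L))
Compute V * L = 0.0424 * 0.037 = 0.0015688
Compute S / (V * L) = 0.0467 / 0.0015688 = 29.768
Compute sqrt(29.768) = 5.456006
Compute c / (2*pi) = 343 / 6.283185 = 54.590148
f = 54.590148 * 5.456006 = 297.84

297.84 Hz


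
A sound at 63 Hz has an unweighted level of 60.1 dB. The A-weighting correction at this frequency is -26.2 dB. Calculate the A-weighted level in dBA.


Given values:
  SPL = 60.1 dB
  A-weighting at 63 Hz = -26.2 dB
Formula: L_A = SPL + A_weight
L_A = 60.1 + (-26.2)
L_A = 33.9

33.9 dBA


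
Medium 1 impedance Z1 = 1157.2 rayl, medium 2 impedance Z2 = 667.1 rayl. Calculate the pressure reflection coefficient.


Given values:
  Z1 = 1157.2 rayl, Z2 = 667.1 rayl
Formula: R = (Z2 - Z1) / (Z2 + Z1)
Numerator: Z2 - Z1 = 667.1 - 1157.2 = -490.1
Denominator: Z2 + Z1 = 667.1 + 1157.2 = 1824.3
R = -490.1 / 1824.3 = -0.2687

-0.2687


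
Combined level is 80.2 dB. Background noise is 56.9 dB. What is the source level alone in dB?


Given values:
  L_total = 80.2 dB, L_bg = 56.9 dB
Formula: L_source = 10 * log10(10^(L_total/10) - 10^(L_bg/10))
Convert to linear:
  10^(80.2/10) = 104712854.8051
  10^(56.9/10) = 489778.8194
Difference: 104712854.8051 - 489778.8194 = 104223075.9857
L_source = 10 * log10(104223075.9857) = 80.18

80.18 dB


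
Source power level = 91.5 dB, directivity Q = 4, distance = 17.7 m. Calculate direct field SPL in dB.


Given values:
  Lw = 91.5 dB, Q = 4, r = 17.7 m
Formula: SPL = Lw + 10 * log10(Q / (4 * pi * r^2))
Compute 4 * pi * r^2 = 4 * pi * 17.7^2 = 3936.9182
Compute Q / denom = 4 / 3936.9182 = 0.00101602
Compute 10 * log10(0.00101602) = -29.931
SPL = 91.5 + (-29.931) = 61.57

61.57 dB


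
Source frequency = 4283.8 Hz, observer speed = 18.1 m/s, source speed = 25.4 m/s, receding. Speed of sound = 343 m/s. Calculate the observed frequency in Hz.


Given values:
  f_s = 4283.8 Hz, v_o = 18.1 m/s, v_s = 25.4 m/s
  Direction: receding
Formula: f_o = f_s * (c - v_o) / (c + v_s)
Numerator: c - v_o = 343 - 18.1 = 324.9
Denominator: c + v_s = 343 + 25.4 = 368.4
f_o = 4283.8 * 324.9 / 368.4 = 3777.98

3777.98 Hz


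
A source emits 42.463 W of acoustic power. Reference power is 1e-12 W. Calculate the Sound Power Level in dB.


Given values:
  W = 42.463 W
  W_ref = 1e-12 W
Formula: SWL = 10 * log10(W / W_ref)
Compute ratio: W / W_ref = 42463000000000
Compute log10: log10(42463000000000) = 13.628011
Multiply: SWL = 10 * 13.628011 = 136.28

136.28 dB


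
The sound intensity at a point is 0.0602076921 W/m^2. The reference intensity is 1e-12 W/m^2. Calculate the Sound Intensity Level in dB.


Given values:
  I = 0.0602076921 W/m^2
  I_ref = 1e-12 W/m^2
Formula: SIL = 10 * log10(I / I_ref)
Compute ratio: I / I_ref = 60207692100
Compute log10: log10(60207692100) = 10.779652
Multiply: SIL = 10 * 10.779652 = 107.8

107.8 dB


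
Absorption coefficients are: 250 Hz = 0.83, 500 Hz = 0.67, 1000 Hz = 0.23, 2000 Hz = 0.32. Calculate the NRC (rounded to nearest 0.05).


Given values:
  a_250 = 0.83, a_500 = 0.67
  a_1000 = 0.23, a_2000 = 0.32
Formula: NRC = (a250 + a500 + a1000 + a2000) / 4
Sum = 0.83 + 0.67 + 0.23 + 0.32 = 2.05
NRC = 2.05 / 4 = 0.5125
Rounded to nearest 0.05: 0.5

0.5


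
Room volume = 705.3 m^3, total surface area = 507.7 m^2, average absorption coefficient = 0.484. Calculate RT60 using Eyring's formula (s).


Given values:
  V = 705.3 m^3, S = 507.7 m^2, alpha = 0.484
Formula: RT60 = 0.161 * V / (-S * ln(1 - alpha))
Compute ln(1 - 0.484) = ln(0.516) = -0.661649
Denominator: -507.7 * -0.661649 = 335.9192
Numerator: 0.161 * 705.3 = 113.5533
RT60 = 113.5533 / 335.9192 = 0.338

0.338 s


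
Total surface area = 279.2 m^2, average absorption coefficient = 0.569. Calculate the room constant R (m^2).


Given values:
  S = 279.2 m^2, alpha = 0.569
Formula: R = S * alpha / (1 - alpha)
Numerator: 279.2 * 0.569 = 158.8648
Denominator: 1 - 0.569 = 0.431
R = 158.8648 / 0.431 = 368.6

368.6 m^2


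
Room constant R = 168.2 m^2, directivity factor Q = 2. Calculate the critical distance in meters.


Given values:
  R = 168.2 m^2, Q = 2
Formula: d_c = 0.141 * sqrt(Q * R)
Compute Q * R = 2 * 168.2 = 336.4
Compute sqrt(336.4) = 18.3412
d_c = 0.141 * 18.3412 = 2.586

2.586 m


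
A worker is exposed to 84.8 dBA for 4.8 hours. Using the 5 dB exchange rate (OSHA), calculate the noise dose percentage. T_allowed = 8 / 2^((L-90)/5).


Given values:
  L = 84.8 dBA, T = 4.8 hours
Formula: T_allowed = 8 / 2^((L - 90) / 5)
Compute exponent: (84.8 - 90) / 5 = -1.04
Compute 2^(-1.04) = 0.486327
T_allowed = 8 / 0.486327 = 16.449837 hours
Dose = (T / T_allowed) * 100
Dose = (4.8 / 16.449837) * 100 = 29.18

29.18 %


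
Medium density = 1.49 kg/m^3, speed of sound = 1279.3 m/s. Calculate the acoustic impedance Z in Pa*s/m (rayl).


Given values:
  rho = 1.49 kg/m^3
  c = 1279.3 m/s
Formula: Z = rho * c
Z = 1.49 * 1279.3
Z = 1906.16

1906.16 rayl


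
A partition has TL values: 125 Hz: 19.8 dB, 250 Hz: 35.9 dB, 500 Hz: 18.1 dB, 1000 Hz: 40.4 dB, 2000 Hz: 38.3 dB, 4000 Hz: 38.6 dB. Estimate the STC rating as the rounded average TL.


Given TL values at each frequency:
  125 Hz: 19.8 dB
  250 Hz: 35.9 dB
  500 Hz: 18.1 dB
  1000 Hz: 40.4 dB
  2000 Hz: 38.3 dB
  4000 Hz: 38.6 dB
Formula: STC ~ round(average of TL values)
Sum = 19.8 + 35.9 + 18.1 + 40.4 + 38.3 + 38.6 = 191.1
Average = 191.1 / 6 = 31.85
Rounded: 32

32


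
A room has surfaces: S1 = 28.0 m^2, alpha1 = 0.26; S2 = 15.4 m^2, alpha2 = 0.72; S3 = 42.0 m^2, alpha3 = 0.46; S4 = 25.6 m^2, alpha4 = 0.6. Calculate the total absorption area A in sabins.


Given surfaces:
  Surface 1: 28.0 * 0.26 = 7.28
  Surface 2: 15.4 * 0.72 = 11.088
  Surface 3: 42.0 * 0.46 = 19.32
  Surface 4: 25.6 * 0.6 = 15.36
Formula: A = sum(Si * alpha_i)
A = 7.28 + 11.088 + 19.32 + 15.36
A = 53.05

53.05 sabins


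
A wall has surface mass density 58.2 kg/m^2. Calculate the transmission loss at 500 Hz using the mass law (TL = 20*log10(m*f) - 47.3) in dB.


Given values:
  m = 58.2 kg/m^2, f = 500 Hz
Formula: TL = 20 * log10(m * f) - 47.3
Compute m * f = 58.2 * 500 = 29100.0
Compute log10(29100.0) = 4.463893
Compute 20 * 4.463893 = 89.2779
TL = 89.2779 - 47.3 = 41.98

41.98 dB


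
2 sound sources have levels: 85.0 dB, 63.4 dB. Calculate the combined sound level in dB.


Formula: L_total = 10 * log10( sum(10^(Li/10)) )
  Source 1: 10^(85.0/10) = 316227766.0168
  Source 2: 10^(63.4/10) = 2187761.6239
Sum of linear values = 318415527.6407
L_total = 10 * log10(318415527.6407) = 85.03

85.03 dB


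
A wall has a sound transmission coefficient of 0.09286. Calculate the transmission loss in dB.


Given values:
  tau = 0.09286
Formula: TL = 10 * log10(1 / tau)
Compute 1 / tau = 1 / 0.09286 = 10.7689
Compute log10(10.7689) = 1.032171
TL = 10 * 1.032171 = 10.32

10.32 dB


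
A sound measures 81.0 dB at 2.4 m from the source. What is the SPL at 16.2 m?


Given values:
  SPL1 = 81.0 dB, r1 = 2.4 m, r2 = 16.2 m
Formula: SPL2 = SPL1 - 20 * log10(r2 / r1)
Compute ratio: r2 / r1 = 16.2 / 2.4 = 6.75
Compute log10: log10(6.75) = 0.829304
Compute drop: 20 * 0.829304 = 16.5861
SPL2 = 81.0 - 16.5861 = 64.41

64.41 dB


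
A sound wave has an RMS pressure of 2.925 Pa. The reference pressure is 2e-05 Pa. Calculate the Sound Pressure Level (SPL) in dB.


Given values:
  p = 2.925 Pa
  p_ref = 2e-05 Pa
Formula: SPL = 20 * log10(p / p_ref)
Compute ratio: p / p_ref = 2.925 / 2e-05 = 146250
Compute log10: log10(146250) = 5.165096
Multiply: SPL = 20 * 5.165096 = 103.3

103.3 dB


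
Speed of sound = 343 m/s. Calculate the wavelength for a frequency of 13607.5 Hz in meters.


Given values:
  c = 343 m/s, f = 13607.5 Hz
Formula: lambda = c / f
lambda = 343 / 13607.5
lambda = 0.0252

0.0252 m


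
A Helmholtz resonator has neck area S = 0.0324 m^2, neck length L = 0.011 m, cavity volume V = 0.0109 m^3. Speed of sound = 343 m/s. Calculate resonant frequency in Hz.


Given values:
  S = 0.0324 m^2, L = 0.011 m, V = 0.0109 m^3, c = 343 m/s
Formula: f = (c / (2*pi)) * sqrt(S / (V * L))
Compute V * L = 0.0109 * 0.011 = 0.0001199
Compute S / (V * L) = 0.0324 / 0.0001199 = 270.2252
Compute sqrt(270.2252) = 16.438528
Compute c / (2*pi) = 343 / 6.283185 = 54.590148
f = 54.590148 * 16.438528 = 897.38

897.38 Hz


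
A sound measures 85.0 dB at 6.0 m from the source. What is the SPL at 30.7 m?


Given values:
  SPL1 = 85.0 dB, r1 = 6.0 m, r2 = 30.7 m
Formula: SPL2 = SPL1 - 20 * log10(r2 / r1)
Compute ratio: r2 / r1 = 30.7 / 6.0 = 5.1167
Compute log10: log10(5.1167) = 0.70899
Compute drop: 20 * 0.70899 = 14.1798
SPL2 = 85.0 - 14.1798 = 70.82

70.82 dB


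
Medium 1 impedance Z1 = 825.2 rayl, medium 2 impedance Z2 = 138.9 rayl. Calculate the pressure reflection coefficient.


Given values:
  Z1 = 825.2 rayl, Z2 = 138.9 rayl
Formula: R = (Z2 - Z1) / (Z2 + Z1)
Numerator: Z2 - Z1 = 138.9 - 825.2 = -686.3
Denominator: Z2 + Z1 = 138.9 + 825.2 = 964.1
R = -686.3 / 964.1 = -0.7119

-0.7119


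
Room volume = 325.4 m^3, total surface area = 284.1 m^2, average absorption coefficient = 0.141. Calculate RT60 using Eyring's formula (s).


Given values:
  V = 325.4 m^3, S = 284.1 m^2, alpha = 0.141
Formula: RT60 = 0.161 * V / (-S * ln(1 - alpha))
Compute ln(1 - 0.141) = ln(0.859) = -0.151986
Denominator: -284.1 * -0.151986 = 43.1792
Numerator: 0.161 * 325.4 = 52.3894
RT60 = 52.3894 / 43.1792 = 1.213

1.213 s


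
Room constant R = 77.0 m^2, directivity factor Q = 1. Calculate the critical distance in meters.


Given values:
  R = 77.0 m^2, Q = 1
Formula: d_c = 0.141 * sqrt(Q * R)
Compute Q * R = 1 * 77.0 = 77.0
Compute sqrt(77.0) = 8.775
d_c = 0.141 * 8.775 = 1.237

1.237 m


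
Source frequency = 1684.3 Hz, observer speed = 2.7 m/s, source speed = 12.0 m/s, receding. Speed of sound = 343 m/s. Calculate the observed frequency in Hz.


Given values:
  f_s = 1684.3 Hz, v_o = 2.7 m/s, v_s = 12.0 m/s
  Direction: receding
Formula: f_o = f_s * (c - v_o) / (c + v_s)
Numerator: c - v_o = 343 - 2.7 = 340.3
Denominator: c + v_s = 343 + 12.0 = 355.0
f_o = 1684.3 * 340.3 / 355.0 = 1614.56

1614.56 Hz


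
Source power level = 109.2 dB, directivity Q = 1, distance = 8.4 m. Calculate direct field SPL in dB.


Given values:
  Lw = 109.2 dB, Q = 1, r = 8.4 m
Formula: SPL = Lw + 10 * log10(Q / (4 * pi * r^2))
Compute 4 * pi * r^2 = 4 * pi * 8.4^2 = 886.6831
Compute Q / denom = 1 / 886.6831 = 0.0011278
Compute 10 * log10(0.0011278) = -29.4777
SPL = 109.2 + (-29.4777) = 79.72

79.72 dB


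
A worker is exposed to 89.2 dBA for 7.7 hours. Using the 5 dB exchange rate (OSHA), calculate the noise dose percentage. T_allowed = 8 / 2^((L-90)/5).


Given values:
  L = 89.2 dBA, T = 7.7 hours
Formula: T_allowed = 8 / 2^((L - 90) / 5)
Compute exponent: (89.2 - 90) / 5 = -0.16
Compute 2^(-0.16) = 0.895025
T_allowed = 8 / 0.895025 = 8.938298 hours
Dose = (T / T_allowed) * 100
Dose = (7.7 / 8.938298) * 100 = 86.15

86.15 %


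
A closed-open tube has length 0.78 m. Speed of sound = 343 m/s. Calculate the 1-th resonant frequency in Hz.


Given values:
  Tube type: closed-open, L = 0.78 m, c = 343 m/s, n = 1
Formula: f_n = (2n - 1) * c / (4 * L)
Compute 2n - 1 = 2*1 - 1 = 1
Compute 4 * L = 4 * 0.78 = 3.12
f = 1 * 343 / 3.12
f = 109.94

109.94 Hz


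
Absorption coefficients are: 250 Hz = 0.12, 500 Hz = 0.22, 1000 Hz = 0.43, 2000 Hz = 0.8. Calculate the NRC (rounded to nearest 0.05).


Given values:
  a_250 = 0.12, a_500 = 0.22
  a_1000 = 0.43, a_2000 = 0.8
Formula: NRC = (a250 + a500 + a1000 + a2000) / 4
Sum = 0.12 + 0.22 + 0.43 + 0.8 = 1.57
NRC = 1.57 / 4 = 0.3925
Rounded to nearest 0.05: 0.4

0.4


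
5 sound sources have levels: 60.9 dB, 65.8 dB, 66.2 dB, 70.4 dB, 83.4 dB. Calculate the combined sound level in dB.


Formula: L_total = 10 * log10( sum(10^(Li/10)) )
  Source 1: 10^(60.9/10) = 1230268.7708
  Source 2: 10^(65.8/10) = 3801893.9632
  Source 3: 10^(66.2/10) = 4168693.8347
  Source 4: 10^(70.4/10) = 10964781.9614
  Source 5: 10^(83.4/10) = 218776162.395
Sum of linear values = 238941800.9251
L_total = 10 * log10(238941800.9251) = 83.78

83.78 dB


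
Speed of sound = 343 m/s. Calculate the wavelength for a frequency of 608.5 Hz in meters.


Given values:
  c = 343 m/s, f = 608.5 Hz
Formula: lambda = c / f
lambda = 343 / 608.5
lambda = 0.5637

0.5637 m


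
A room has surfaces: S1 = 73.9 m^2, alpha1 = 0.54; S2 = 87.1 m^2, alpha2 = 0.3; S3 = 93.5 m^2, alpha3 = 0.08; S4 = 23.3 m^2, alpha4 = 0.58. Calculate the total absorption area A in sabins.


Given surfaces:
  Surface 1: 73.9 * 0.54 = 39.906
  Surface 2: 87.1 * 0.3 = 26.13
  Surface 3: 93.5 * 0.08 = 7.48
  Surface 4: 23.3 * 0.58 = 13.514
Formula: A = sum(Si * alpha_i)
A = 39.906 + 26.13 + 7.48 + 13.514
A = 87.03

87.03 sabins


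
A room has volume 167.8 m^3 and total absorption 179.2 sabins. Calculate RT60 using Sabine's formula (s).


Given values:
  V = 167.8 m^3
  A = 179.2 sabins
Formula: RT60 = 0.161 * V / A
Numerator: 0.161 * 167.8 = 27.0158
RT60 = 27.0158 / 179.2 = 0.151

0.151 s


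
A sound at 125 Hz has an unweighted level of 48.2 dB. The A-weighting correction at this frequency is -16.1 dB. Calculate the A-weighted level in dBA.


Given values:
  SPL = 48.2 dB
  A-weighting at 125 Hz = -16.1 dB
Formula: L_A = SPL + A_weight
L_A = 48.2 + (-16.1)
L_A = 32.1

32.1 dBA


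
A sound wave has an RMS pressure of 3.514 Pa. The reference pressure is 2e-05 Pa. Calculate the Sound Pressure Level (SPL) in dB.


Given values:
  p = 3.514 Pa
  p_ref = 2e-05 Pa
Formula: SPL = 20 * log10(p / p_ref)
Compute ratio: p / p_ref = 3.514 / 2e-05 = 175700
Compute log10: log10(175700) = 5.244772
Multiply: SPL = 20 * 5.244772 = 104.9

104.9 dB


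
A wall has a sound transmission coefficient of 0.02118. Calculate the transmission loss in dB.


Given values:
  tau = 0.02118
Formula: TL = 10 * log10(1 / tau)
Compute 1 / tau = 1 / 0.02118 = 47.2144
Compute log10(47.2144) = 1.674074
TL = 10 * 1.674074 = 16.74

16.74 dB


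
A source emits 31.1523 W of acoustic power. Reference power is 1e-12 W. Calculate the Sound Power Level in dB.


Given values:
  W = 31.1523 W
  W_ref = 1e-12 W
Formula: SWL = 10 * log10(W / W_ref)
Compute ratio: W / W_ref = 31152300000000
Compute log10: log10(31152300000000) = 13.49349
Multiply: SWL = 10 * 13.49349 = 134.93

134.93 dB


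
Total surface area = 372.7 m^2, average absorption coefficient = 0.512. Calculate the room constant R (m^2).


Given values:
  S = 372.7 m^2, alpha = 0.512
Formula: R = S * alpha / (1 - alpha)
Numerator: 372.7 * 0.512 = 190.8224
Denominator: 1 - 0.512 = 0.488
R = 190.8224 / 0.488 = 391.03

391.03 m^2


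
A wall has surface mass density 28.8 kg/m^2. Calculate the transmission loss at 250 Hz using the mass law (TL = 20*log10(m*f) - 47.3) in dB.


Given values:
  m = 28.8 kg/m^2, f = 250 Hz
Formula: TL = 20 * log10(m * f) - 47.3
Compute m * f = 28.8 * 250 = 7200.0
Compute log10(7200.0) = 3.857332
Compute 20 * 3.857332 = 77.1466
TL = 77.1466 - 47.3 = 29.85

29.85 dB


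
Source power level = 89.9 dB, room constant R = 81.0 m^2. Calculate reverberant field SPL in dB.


Given values:
  Lw = 89.9 dB, R = 81.0 m^2
Formula: SPL = Lw + 10 * log10(4 / R)
Compute 4 / R = 4 / 81.0 = 0.049383
Compute 10 * log10(0.049383) = -13.0642
SPL = 89.9 + (-13.0642) = 76.84

76.84 dB


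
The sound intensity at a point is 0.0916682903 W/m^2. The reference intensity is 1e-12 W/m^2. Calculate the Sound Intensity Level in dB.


Given values:
  I = 0.0916682903 W/m^2
  I_ref = 1e-12 W/m^2
Formula: SIL = 10 * log10(I / I_ref)
Compute ratio: I / I_ref = 91668290300
Compute log10: log10(91668290300) = 10.962219
Multiply: SIL = 10 * 10.962219 = 109.62

109.62 dB


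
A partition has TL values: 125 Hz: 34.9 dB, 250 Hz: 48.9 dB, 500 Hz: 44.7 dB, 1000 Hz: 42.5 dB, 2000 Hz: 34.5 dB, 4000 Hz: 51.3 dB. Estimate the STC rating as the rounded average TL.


Given TL values at each frequency:
  125 Hz: 34.9 dB
  250 Hz: 48.9 dB
  500 Hz: 44.7 dB
  1000 Hz: 42.5 dB
  2000 Hz: 34.5 dB
  4000 Hz: 51.3 dB
Formula: STC ~ round(average of TL values)
Sum = 34.9 + 48.9 + 44.7 + 42.5 + 34.5 + 51.3 = 256.8
Average = 256.8 / 6 = 42.8
Rounded: 43

43


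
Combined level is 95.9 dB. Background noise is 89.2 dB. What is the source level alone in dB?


Given values:
  L_total = 95.9 dB, L_bg = 89.2 dB
Formula: L_source = 10 * log10(10^(L_total/10) - 10^(L_bg/10))
Convert to linear:
  10^(95.9/10) = 3890451449.9428
  10^(89.2/10) = 831763771.1027
Difference: 3890451449.9428 - 831763771.1027 = 3058687678.8401
L_source = 10 * log10(3058687678.8401) = 94.86

94.86 dB


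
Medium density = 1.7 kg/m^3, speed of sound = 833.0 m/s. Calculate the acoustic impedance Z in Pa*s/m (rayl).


Given values:
  rho = 1.7 kg/m^3
  c = 833.0 m/s
Formula: Z = rho * c
Z = 1.7 * 833.0
Z = 1416.1

1416.1 rayl


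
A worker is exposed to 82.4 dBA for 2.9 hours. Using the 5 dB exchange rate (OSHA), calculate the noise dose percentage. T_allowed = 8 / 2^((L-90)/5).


Given values:
  L = 82.4 dBA, T = 2.9 hours
Formula: T_allowed = 8 / 2^((L - 90) / 5)
Compute exponent: (82.4 - 90) / 5 = -1.52
Compute 2^(-1.52) = 0.348686
T_allowed = 8 / 0.348686 = 22.943278 hours
Dose = (T / T_allowed) * 100
Dose = (2.9 / 22.943278) * 100 = 12.64

12.64 %
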